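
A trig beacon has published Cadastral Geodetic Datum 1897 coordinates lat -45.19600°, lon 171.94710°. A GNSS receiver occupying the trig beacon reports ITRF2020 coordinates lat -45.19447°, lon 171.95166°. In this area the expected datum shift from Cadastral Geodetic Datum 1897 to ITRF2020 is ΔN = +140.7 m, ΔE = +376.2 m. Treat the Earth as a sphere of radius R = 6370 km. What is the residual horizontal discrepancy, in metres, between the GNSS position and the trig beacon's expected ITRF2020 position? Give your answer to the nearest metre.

35 m

Observed coordinate differences: Δφ = +0.00153°, Δλ = +0.00456°.
Converting to metres (1° lat = 111177 m, cos φ = 0.704684): observed ΔN = 170.1 m, observed ΔE = 357.3 m.
Subtracting the expected shift leaves a residual of 170.1 − (140.7) = 29.4 m north and 357.3 − (376.2) = -18.9 m east.
Residual distance = √(29.4² + (-18.9)²) = 35.0 m.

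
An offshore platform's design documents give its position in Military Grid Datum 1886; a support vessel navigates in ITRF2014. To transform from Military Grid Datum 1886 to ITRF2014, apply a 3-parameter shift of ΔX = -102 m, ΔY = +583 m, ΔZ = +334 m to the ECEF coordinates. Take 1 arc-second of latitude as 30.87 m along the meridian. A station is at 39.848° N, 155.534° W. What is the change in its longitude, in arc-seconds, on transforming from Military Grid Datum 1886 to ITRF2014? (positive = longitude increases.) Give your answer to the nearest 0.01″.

Δλ = -24.17″

sin φ = 0.640753, cos φ = 0.767747, sin λ = -0.414153, cos λ = -0.910207.
East component: ΔE = −sin λ·ΔX + cos λ·ΔY = −(-0.414153)(-102) + (-0.910207)(583) = -572.89 m.
1° of latitude spans 3600 × 30.87 = 111132 m; at latitude φ, 1° of longitude spans that × cos φ = 85321.3 m, so Δλ = -572.89 / 85321.3 × 3600 = -24.172″.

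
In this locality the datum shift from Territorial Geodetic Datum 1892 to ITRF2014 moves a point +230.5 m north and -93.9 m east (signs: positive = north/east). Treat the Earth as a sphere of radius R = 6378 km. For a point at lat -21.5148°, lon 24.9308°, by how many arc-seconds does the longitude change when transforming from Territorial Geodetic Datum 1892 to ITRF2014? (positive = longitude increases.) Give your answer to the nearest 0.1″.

At latitude -21.5148°, cos φ = 0.930323.
One radian of longitude at latitude φ spans R cos φ, so Δλ = ΔE / (R cos φ) = -93.9 / (6378000 × 0.930323) = -1.5825e-05 rad = -3.264″.

Δλ = -3.3″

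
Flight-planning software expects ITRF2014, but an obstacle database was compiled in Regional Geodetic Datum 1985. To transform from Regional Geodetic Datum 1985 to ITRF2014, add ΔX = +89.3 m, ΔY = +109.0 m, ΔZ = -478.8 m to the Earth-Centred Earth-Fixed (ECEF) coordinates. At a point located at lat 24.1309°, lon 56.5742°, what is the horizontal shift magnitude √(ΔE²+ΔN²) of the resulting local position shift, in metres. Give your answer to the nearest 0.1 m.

494.5 m

At φ = 24.1309°, λ = 56.5742°: sin φ = 0.408823, cos φ = 0.912614, sin λ = 0.834600, cos λ = 0.550857.
ΔE = −sin λ·ΔX + cos λ·ΔY = −(0.834600)·(89.3) + (0.550857)·(109.0) = -14.49 m.
ΔN = −sin φ cos λ·ΔX − sin φ sin λ·ΔY + cos φ·ΔZ = −(0.408823)(0.550857)(89.3) − (0.408823)(0.834600)(109.0) + (0.912614)(-478.8) = -494.26 m.
Horizontal magnitude = √(ΔE² + ΔN²) = √((-14.49)² + (-494.26)²) = 494.47 m.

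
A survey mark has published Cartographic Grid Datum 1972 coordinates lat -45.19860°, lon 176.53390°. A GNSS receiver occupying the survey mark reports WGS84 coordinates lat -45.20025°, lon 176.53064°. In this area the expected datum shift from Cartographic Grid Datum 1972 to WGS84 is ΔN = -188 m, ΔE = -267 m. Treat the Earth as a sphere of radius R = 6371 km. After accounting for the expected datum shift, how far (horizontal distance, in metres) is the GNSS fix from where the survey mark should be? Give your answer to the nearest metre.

Observed coordinate differences: Δφ = -0.00165°, Δλ = -0.00326°.
Converting to metres (1° lat = 111195 m, cos φ = 0.704652): observed ΔN = -183.5 m, observed ΔE = -255.4 m.
Subtracting the expected shift leaves a residual of -183.5 − (-188) = 4.5 m north and -255.4 − (-267) = 11.6 m east.
Residual distance = √(4.5² + 11.6²) = 12.4 m.

12 m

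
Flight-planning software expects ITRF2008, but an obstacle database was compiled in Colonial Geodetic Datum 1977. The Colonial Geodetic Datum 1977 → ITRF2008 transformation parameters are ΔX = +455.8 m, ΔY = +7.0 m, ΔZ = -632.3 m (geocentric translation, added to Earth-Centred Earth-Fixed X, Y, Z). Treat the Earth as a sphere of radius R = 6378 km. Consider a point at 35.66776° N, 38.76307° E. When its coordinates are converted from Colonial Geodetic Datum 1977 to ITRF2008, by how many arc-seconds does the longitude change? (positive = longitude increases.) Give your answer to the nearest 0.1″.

Δλ = -11.1″

sin φ = 0.583084, cos φ = 0.812412, sin λ = 0.626101, cos λ = 0.779742.
East component: ΔE = −sin λ·ΔX + cos λ·ΔY = −(0.626101)(455.8) + (0.779742)(7.0) = -279.92 m.
1° of latitude spans πR/180 = 111317 m; at latitude φ, 1° of longitude spans that × cos φ = 90435.3 m, so Δλ = -279.92 / 90435.3 × 3600 = -11.143″.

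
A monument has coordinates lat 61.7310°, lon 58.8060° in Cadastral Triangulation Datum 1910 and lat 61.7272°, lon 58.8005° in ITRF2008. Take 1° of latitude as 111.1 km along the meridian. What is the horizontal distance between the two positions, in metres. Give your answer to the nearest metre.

Δφ = 61.7272° − 61.7310° = -0.0038°; Δλ = 58.8005° − 58.8060° = -0.0055°.
ΔN = Δφ × 111100 = -422.2 m; ΔE = Δλ × 111100 × cos(61.7310°) = -0.0055 × 111100 × 0.473612 = -289.4 m.
Distance = √(ΔE² + ΔN²) = √((-289.4)² + (-422.2)²) = 511.8 m.

512 m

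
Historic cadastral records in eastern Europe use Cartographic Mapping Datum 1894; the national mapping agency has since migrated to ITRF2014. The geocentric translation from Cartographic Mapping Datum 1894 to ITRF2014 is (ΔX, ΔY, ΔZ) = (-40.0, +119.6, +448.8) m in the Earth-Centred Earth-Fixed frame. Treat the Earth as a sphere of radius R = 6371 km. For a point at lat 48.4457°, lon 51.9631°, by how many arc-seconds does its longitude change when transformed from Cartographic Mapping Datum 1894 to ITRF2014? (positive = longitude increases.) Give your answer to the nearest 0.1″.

Δλ = 5.1″

sin φ = 0.748327, cos φ = 0.663330, sin λ = 0.787614, cos λ = 0.616169.
East component: ΔE = −sin λ·ΔX + cos λ·ΔY = −(0.787614)(-40.0) + (0.616169)(119.6) = 105.20 m.
1° of latitude spans πR/180 = 111195 m; at latitude φ, 1° of longitude spans that × cos φ = 73758.9 m, so Δλ = 105.20 / 73758.9 × 3600 = 5.134″.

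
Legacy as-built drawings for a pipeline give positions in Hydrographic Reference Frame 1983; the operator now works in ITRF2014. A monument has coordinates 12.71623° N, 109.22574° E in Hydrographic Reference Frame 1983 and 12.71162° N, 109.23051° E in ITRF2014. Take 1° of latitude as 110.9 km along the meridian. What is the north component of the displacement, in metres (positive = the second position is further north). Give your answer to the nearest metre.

ΔN = -511 m

Δφ = 12.71162° − 12.71623° = -0.00461°; Δλ = 109.23051° − 109.22574° = +0.00477°.
ΔN = Δφ × 110900 = -511.2 m; ΔE = Δλ × 110900 × cos(12.71623°) = +0.00477 × 110900 × 0.975472 = 516.0 m.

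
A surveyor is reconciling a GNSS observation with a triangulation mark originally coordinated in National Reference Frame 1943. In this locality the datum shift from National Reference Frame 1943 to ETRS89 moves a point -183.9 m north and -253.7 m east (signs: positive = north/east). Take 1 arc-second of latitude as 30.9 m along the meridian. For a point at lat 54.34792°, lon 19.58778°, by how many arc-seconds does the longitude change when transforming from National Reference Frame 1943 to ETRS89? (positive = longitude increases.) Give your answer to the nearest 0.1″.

Δλ = -14.1″

At latitude 54.34792°, cos φ = 0.582862.
1″ of longitude at this latitude = 30.90 × cos φ = 18.0104 m, so Δλ = -253.7 / 18.0104 = -14.086″.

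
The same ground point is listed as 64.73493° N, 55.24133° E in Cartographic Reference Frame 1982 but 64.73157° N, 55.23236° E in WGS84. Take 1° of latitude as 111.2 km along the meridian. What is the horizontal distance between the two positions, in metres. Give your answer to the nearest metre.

Δφ = 64.73157° − 64.73493° = -0.00336°; Δλ = 55.23236° − 55.24133° = -0.00897°.
ΔN = Δφ × 111200 = -373.6 m; ΔE = Δλ × 111200 × cos(64.73493°) = -0.00897 × 111200 × 0.426807 = -425.7 m.
Distance = √(ΔE² + ΔN²) = √((-425.7)² + (-373.6)²) = 566.4 m.

566 m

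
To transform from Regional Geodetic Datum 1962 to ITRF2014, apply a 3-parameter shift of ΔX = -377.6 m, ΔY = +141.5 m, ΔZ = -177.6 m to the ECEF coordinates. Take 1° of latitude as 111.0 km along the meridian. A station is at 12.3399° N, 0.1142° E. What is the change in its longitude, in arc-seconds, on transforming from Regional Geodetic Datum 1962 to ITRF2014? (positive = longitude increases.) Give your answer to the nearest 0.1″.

sin φ = 0.213711, cos φ = 0.976897, sin λ = 0.001993, cos λ = 0.999998.
East component: ΔE = −sin λ·ΔX + cos λ·ΔY = −(0.001993)(-377.6) + (0.999998)(141.5) = 142.25 m.
1° of latitude spans 111000 m; at latitude φ, 1° of longitude spans that × cos φ = 108435.6 m, so Δλ = 142.25 / 108435.6 × 3600 = 4.723″.

Δλ = 4.7″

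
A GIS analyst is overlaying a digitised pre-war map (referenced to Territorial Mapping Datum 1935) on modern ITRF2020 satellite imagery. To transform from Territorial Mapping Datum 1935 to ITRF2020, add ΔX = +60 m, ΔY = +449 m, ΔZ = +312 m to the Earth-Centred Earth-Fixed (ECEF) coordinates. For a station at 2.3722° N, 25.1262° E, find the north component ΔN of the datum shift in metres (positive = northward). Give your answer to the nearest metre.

ΔN = 302 m

At φ = 2.3722°, λ = 25.1262°: sin φ = 0.041391, cos φ = 0.999143, sin λ = 0.424613, cos λ = 0.905375.
ΔN = −sin φ cos λ·ΔX − sin φ sin λ·ΔY + cos φ·ΔZ = −(0.041391)(0.905375)(60) − (0.041391)(0.424613)(449) + (0.999143)(312) = 301.59 m.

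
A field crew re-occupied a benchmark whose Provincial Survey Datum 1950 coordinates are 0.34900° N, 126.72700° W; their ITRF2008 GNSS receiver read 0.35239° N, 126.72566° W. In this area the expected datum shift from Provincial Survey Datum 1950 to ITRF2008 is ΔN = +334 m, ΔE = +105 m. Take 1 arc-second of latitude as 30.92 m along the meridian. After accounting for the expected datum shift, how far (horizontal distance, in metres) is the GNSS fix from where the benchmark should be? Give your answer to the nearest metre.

Observed coordinate differences: Δφ = +0.00339°, Δλ = +0.00134°.
Converting to metres (1° lat = 111312 m, cos φ = 0.999981): observed ΔN = 377.3 m, observed ΔE = 149.2 m.
Subtracting the expected shift leaves a residual of 377.3 − (334) = 43.3 m north and 149.2 − (105) = 44.2 m east.
Residual distance = √(43.3² + 44.2²) = 61.9 m.

62 m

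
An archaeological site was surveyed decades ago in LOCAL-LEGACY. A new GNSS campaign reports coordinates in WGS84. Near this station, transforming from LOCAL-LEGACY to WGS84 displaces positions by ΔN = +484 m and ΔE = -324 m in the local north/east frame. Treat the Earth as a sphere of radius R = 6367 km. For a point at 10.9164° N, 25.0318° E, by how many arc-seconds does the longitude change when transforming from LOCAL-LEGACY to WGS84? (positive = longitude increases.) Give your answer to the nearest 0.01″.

Δλ = -10.69″

At latitude 10.9164°, cos φ = 0.981905.
One radian of longitude at latitude φ spans R cos φ, so Δλ = ΔE / (R cos φ) = -324.0 / (6367000 × 0.981905) = -5.1825e-05 rad = -10.690″.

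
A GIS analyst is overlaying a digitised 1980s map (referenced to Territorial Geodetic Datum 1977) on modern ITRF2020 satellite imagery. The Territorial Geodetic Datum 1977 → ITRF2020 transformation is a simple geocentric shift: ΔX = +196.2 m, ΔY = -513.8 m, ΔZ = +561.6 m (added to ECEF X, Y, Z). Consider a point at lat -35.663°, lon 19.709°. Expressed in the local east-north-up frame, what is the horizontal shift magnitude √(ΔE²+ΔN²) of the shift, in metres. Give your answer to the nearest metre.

The local east axis at (φ, λ) is (−sin λ, cos λ, 0), so ΔE = −sin(19.709°)·196.2 + cos(19.709°)·(-513.8) = -549.87 m.
The local north axis is (−sin φ cos λ, −sin φ sin λ, cos φ), giving ΔN = 107.687 − 101.023 + 456.278 = 462.94 m.
Horizontal magnitude = √(ΔE² + ΔN²) = √((-549.87)² + 462.94²) = 718.80 m.

719 m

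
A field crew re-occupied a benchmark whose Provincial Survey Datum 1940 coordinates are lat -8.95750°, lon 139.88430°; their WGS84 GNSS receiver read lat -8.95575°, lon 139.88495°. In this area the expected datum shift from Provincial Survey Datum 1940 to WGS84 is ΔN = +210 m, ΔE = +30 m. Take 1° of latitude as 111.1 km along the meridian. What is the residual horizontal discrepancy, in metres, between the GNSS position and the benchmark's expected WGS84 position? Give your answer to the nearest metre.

44 m

Observed coordinate differences: Δφ = +0.00175°, Δλ = +0.00065°.
Converting to metres (1° lat = 111100 m, cos φ = 0.987804): observed ΔN = 194.4 m, observed ΔE = 71.3 m.
Subtracting the expected shift leaves a residual of 194.4 − (210) = -15.6 m north and 71.3 − (30) = 41.3 m east.
Residual distance = √((-15.6)² + 41.3²) = 44.2 m.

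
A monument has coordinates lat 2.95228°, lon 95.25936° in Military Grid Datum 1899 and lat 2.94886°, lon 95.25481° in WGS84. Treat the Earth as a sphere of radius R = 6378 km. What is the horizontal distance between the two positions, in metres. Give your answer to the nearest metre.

Δφ = 2.94886° − 2.95228° = -0.00342°; Δλ = 95.25481° − 95.25936° = -0.00455°.
1° along a meridian = πR/180 = 111317 m.
ΔN = Δφ × 111317 = -380.7 m; ΔE = Δλ × 111317 × cos(2.95228°) = -0.00455 × 111317 × 0.998673 = -505.8 m.
Distance = √(ΔE² + ΔN²) = √((-505.8)² + (-380.7)²) = 633.1 m.

633 m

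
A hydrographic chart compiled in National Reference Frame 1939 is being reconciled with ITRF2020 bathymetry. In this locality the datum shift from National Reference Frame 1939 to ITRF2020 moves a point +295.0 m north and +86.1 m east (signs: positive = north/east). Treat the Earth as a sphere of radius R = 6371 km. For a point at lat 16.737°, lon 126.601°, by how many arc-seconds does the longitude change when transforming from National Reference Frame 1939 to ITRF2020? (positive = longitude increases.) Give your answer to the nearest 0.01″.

At latitude 16.737°, cos φ = 0.957637.
One radian of longitude at latitude φ spans R cos φ, so Δλ = ΔE / (R cos φ) = 86.1 / (6371000 × 0.957637) = 1.4112e-05 rad = 2.911″.

Δλ = 2.91″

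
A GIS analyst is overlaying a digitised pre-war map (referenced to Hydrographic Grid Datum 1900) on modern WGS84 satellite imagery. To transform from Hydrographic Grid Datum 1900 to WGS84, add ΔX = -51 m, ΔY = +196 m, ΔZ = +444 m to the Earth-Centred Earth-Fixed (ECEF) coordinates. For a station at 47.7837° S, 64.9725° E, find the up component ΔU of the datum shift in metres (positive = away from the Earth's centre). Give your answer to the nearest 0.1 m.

ΔU = -224.0 m

At φ = -47.7837°, λ = 64.9725°: sin φ = -0.740613, cos φ = 0.671931, sin λ = 0.906105, cos λ = 0.423053.
ΔU = cos φ cos λ·ΔX + cos φ sin λ·ΔY + sin φ·ΔZ = (0.671931)(0.423053)(-51) + (0.671931)(0.906105)(196) + (-0.740613)(444) = -224.00 m.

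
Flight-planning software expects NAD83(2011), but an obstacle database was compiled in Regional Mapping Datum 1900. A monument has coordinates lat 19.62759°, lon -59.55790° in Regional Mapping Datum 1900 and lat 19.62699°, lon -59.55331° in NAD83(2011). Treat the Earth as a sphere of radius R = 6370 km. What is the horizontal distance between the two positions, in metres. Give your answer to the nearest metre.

485 m

Δφ = 19.62699° − 19.62759° = -0.00060°; Δλ = -59.55331° − -59.55790° = +0.00459°.
1° along a meridian = πR/180 = 111177 m.
ΔN = Δφ × 111177 = -66.7 m; ΔE = Δλ × 111177 × cos(19.62759°) = +0.00459 × 111177 × 0.941896 = 480.7 m.
Distance = √(ΔE² + ΔN²) = √(480.7² + (-66.7)²) = 485.3 m.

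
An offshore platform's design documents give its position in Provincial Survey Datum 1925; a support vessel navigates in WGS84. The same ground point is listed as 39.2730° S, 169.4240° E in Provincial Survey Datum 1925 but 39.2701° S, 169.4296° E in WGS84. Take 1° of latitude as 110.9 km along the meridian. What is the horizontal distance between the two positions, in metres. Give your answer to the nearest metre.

Δφ = -39.2701° − -39.2730° = +0.0029°; Δλ = 169.4296° − 169.4240° = +0.0056°.
ΔN = Δφ × 110900 = 321.6 m; ΔE = Δλ × 110900 × cos(-39.2730°) = +0.0056 × 110900 × 0.774139 = 480.8 m.
Distance = √(ΔE² + ΔN²) = √(480.8² + 321.6²) = 578.4 m.

578 m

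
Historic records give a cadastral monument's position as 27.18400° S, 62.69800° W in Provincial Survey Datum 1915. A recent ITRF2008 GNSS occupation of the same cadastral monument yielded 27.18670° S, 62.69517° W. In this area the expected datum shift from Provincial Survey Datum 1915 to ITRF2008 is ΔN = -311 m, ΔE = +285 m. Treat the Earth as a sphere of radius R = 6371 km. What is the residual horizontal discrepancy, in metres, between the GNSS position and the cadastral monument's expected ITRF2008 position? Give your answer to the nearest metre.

Observed coordinate differences: Δφ = -0.00270°, Δλ = +0.00283°.
Converting to metres (1° lat = 111195 m, cos φ = 0.889544): observed ΔN = -300.2 m, observed ΔE = 279.9 m.
Subtracting the expected shift leaves a residual of -300.2 − (-311) = 10.8 m north and 279.9 − (285) = -5.1 m east.
Residual distance = √(10.8² + (-5.1)²) = 11.9 m.

12 m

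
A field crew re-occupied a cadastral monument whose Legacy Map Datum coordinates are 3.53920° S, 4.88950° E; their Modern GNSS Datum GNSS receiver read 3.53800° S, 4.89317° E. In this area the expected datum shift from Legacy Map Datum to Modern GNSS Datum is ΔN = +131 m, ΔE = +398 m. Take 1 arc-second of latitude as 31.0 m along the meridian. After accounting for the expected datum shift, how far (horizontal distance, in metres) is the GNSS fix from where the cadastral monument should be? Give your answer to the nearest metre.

11 m

Observed coordinate differences: Δφ = +0.00120°, Δλ = +0.00367°.
Converting to metres (1° lat = 111600 m, cos φ = 0.998093): observed ΔN = 133.9 m, observed ΔE = 408.8 m.
Subtracting the expected shift leaves a residual of 133.9 − (131) = 2.9 m north and 408.8 − (398) = 10.8 m east.
Residual distance = √(2.9² + 10.8²) = 11.2 m.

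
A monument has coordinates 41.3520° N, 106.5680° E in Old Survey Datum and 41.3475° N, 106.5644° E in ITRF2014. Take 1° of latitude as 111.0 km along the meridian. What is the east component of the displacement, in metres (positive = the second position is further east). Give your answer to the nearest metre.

Δφ = 41.3475° − 41.3520° = -0.0045°; Δλ = 106.5644° − 106.5680° = -0.0036°.
ΔN = Δφ × 111000 = -499.5 m; ΔE = Δλ × 111000 × cos(41.3520°) = -0.0036 × 111000 × 0.750665 = -300.0 m.

ΔE = -300 m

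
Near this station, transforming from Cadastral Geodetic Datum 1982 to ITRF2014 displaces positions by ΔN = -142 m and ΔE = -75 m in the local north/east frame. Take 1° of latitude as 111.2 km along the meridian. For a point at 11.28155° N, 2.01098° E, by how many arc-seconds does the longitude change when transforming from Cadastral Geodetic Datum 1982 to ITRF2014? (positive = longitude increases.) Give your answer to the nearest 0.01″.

At latitude 11.28155°, cos φ = 0.980678.
1° of longitude at this latitude = 111.2 × cos φ = 109.05 km, so Δλ = -75.0 / 109051.4 = -0.0006877° = -2.476″.

Δλ = -2.48″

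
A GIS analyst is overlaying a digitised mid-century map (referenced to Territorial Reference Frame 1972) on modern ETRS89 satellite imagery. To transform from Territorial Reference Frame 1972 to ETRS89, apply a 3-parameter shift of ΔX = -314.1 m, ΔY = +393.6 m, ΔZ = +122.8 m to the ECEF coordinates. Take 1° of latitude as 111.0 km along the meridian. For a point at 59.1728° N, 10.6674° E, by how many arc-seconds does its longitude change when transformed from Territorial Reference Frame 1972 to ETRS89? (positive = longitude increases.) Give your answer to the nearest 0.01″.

Δλ = 28.16″

sin φ = 0.858717, cos φ = 0.512451, sin λ = 0.185108, cos λ = 0.982718.
East component: ΔE = −sin λ·ΔX + cos λ·ΔY = −(0.185108)(-314.1) + (0.982718)(393.6) = 444.94 m.
1° of latitude spans 111000 m; at latitude φ, 1° of longitude spans that × cos φ = 56882.0 m, so Δλ = 444.94 / 56882.0 × 3600 = 28.160″.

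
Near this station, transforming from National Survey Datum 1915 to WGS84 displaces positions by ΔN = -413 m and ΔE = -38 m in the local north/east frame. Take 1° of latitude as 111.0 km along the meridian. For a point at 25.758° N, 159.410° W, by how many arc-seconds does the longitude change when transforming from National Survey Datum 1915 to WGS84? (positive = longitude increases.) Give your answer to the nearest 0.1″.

Δλ = -1.4″

At latitude 25.758°, cos φ = 0.900638.
1° of longitude at this latitude = 111.0 × cos φ = 99.97 km, so Δλ = -38.0 / 99970.8 = -0.0003801° = -1.368″.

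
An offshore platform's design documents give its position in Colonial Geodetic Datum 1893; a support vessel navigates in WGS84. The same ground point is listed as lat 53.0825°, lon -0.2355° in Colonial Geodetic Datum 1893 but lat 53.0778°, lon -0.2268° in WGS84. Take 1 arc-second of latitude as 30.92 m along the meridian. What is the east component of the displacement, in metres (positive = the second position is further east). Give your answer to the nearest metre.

ΔE = 582 m

Δφ = 53.0778° − 53.0825° = -0.0047°; Δλ = -0.2268° − -0.2355° = +0.0087°.
1° of latitude = 3600 × 30.92 = 111312 m.
ΔN = Δφ × 111312 = -523.2 m; ΔE = Δλ × 111312 × cos(53.0825°) = +0.0087 × 111312 × 0.600664 = 581.7 m.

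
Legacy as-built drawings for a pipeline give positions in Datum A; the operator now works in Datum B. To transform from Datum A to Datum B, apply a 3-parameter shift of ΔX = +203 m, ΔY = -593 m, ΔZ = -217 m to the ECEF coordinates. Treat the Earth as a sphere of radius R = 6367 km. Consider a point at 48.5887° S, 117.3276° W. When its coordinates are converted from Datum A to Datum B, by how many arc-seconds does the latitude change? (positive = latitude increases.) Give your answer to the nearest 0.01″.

Δφ = 5.89″

sin φ = -0.749981, cos φ = 0.661460, sin λ = -0.888396, cos λ = -0.459078.
North component: ΔN = −sin φ cos λ·ΔX − sin φ sin λ·ΔY + cos φ·ΔZ = −(-0.749981)(-0.459078)(203) − (-0.749981)(-0.888396)(-593) + (0.661460)(-217) = 181.67 m.
1° of latitude spans πR/180 = 111125 m, so Δφ = 181.67 / 111125 × 3600 = 5.886″.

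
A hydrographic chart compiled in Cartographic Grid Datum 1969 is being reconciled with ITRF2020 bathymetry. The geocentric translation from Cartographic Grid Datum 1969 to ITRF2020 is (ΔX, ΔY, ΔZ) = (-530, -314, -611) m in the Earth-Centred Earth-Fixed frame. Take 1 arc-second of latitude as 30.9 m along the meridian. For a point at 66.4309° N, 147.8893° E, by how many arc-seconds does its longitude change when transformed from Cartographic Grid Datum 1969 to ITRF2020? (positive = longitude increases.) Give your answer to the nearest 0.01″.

sin φ = 0.916579, cos φ = 0.399855, sin λ = 0.531557, cos λ = -0.847023.
East component: ΔE = −sin λ·ΔX + cos λ·ΔY = −(0.531557)(-530) + (-0.847023)(-314) = 547.69 m.
1° of latitude spans 3600 × 30.90 = 111240 m; at latitude φ, 1° of longitude spans that × cos φ = 44479.8 m, so Δλ = 547.69 / 44479.8 × 3600 = 44.328″.

Δλ = 44.33″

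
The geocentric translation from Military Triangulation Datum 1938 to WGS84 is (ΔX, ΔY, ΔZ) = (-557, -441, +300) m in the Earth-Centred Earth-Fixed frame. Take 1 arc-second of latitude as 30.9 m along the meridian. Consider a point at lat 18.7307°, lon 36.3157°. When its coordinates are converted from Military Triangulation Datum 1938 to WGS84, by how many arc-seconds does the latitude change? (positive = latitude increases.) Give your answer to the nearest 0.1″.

sin φ = 0.321120, cos φ = 0.947038, sin λ = 0.592234, cos λ = 0.805766.
North component: ΔN = −sin φ cos λ·ΔX − sin φ sin λ·ΔY + cos φ·ΔZ = −(0.321120)(0.805766)(-557) − (0.321120)(0.592234)(-441) + (0.947038)(300) = 512.10 m.
1° of latitude spans 3600 × 30.90 = 111240 m, so Δφ = 512.10 / 111240 × 3600 = 16.573″.

Δφ = 16.6″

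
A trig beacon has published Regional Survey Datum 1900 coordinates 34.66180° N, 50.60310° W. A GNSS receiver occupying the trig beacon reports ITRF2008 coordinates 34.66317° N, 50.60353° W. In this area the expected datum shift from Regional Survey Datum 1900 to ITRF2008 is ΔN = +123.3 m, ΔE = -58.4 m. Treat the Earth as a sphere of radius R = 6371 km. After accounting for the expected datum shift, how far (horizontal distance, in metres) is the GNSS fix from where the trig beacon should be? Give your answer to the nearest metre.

Observed coordinate differences: Δφ = +0.00137°, Δλ = -0.00043°.
Converting to metres (1° lat = 111195 m, cos φ = 0.822523): observed ΔN = 152.3 m, observed ΔE = -39.3 m.
Subtracting the expected shift leaves a residual of 152.3 − (123.3) = 29.0 m north and -39.3 − (-58.4) = 19.1 m east.
Residual distance = √(29.0² + 19.1²) = 34.7 m.

35 m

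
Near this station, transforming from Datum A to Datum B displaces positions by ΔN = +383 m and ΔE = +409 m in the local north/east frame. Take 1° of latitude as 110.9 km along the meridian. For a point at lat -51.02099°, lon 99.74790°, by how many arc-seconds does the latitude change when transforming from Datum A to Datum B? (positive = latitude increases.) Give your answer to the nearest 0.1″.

Δφ = 12.4″

1° of latitude = 110.9 km, so Δφ = 383.0 / 110900 = 0.0034536° = 12.433″.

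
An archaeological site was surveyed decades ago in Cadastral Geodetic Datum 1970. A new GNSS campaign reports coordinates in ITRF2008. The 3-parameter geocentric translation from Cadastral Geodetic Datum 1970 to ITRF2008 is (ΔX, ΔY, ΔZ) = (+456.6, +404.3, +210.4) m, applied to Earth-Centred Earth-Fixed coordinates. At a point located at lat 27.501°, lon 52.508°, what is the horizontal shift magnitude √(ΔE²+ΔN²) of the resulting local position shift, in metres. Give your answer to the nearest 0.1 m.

The local east axis at (φ, λ) is (−sin λ, cos λ, 0), so ΔE = −sin(52.508°)·456.6 + cos(52.508°)·404.3 = -116.21 m.
The local north axis is (−sin φ cos λ, −sin φ sin λ, cos φ), giving ΔN = -128.329 − 148.128 + 186.625 = -89.83 m.
Horizontal magnitude = √(ΔE² + ΔN²) = √((-116.21)² + (-89.83)²) = 146.88 m.

146.9 m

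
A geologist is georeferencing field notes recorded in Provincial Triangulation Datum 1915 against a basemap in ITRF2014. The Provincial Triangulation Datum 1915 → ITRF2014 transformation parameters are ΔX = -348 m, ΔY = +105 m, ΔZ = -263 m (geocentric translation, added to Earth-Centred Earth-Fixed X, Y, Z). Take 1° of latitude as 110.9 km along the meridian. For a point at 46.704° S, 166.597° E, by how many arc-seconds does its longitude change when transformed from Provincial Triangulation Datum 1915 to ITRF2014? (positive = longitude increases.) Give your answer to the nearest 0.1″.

sin φ = -0.727821, cos φ = 0.685768, sin λ = 0.231799, cos λ = -0.972764.
East component: ΔE = −sin λ·ΔX + cos λ·ΔY = −(0.231799)(-348) + (-0.972764)(105) = -21.47 m.
1° of latitude spans 110900 m; at latitude φ, 1° of longitude spans that × cos φ = 76051.6 m, so Δλ = -21.47 / 76051.6 × 3600 = -1.017″.

Δλ = -1.0″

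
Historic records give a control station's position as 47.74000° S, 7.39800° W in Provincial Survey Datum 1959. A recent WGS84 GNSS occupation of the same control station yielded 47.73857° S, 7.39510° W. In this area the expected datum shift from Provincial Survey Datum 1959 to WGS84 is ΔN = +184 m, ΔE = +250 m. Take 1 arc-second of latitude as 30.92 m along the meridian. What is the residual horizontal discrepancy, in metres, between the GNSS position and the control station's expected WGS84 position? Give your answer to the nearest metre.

Observed coordinate differences: Δφ = +0.00143°, Δλ = +0.00290°.
Converting to metres (1° lat = 111312 m, cos φ = 0.672496): observed ΔN = 159.2 m, observed ΔE = 217.1 m.
Subtracting the expected shift leaves a residual of 159.2 − (184) = -24.8 m north and 217.1 − (250) = -32.9 m east.
Residual distance = √((-24.8)² + (-32.9)²) = 41.2 m.

41 m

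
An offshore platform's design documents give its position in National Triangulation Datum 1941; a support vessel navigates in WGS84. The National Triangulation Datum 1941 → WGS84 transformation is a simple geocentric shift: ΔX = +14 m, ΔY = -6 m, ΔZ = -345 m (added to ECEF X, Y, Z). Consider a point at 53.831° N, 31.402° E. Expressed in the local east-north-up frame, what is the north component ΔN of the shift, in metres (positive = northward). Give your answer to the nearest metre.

ΔN = -211 m

At φ = 53.831°, λ = 31.402°: sin φ = 0.807280, cos φ = 0.590169, sin λ = 0.521039, cos λ = 0.853533.
ΔN = −sin φ cos λ·ΔX − sin φ sin λ·ΔY + cos φ·ΔZ = −(0.807280)(0.853533)(14) − (0.807280)(0.521039)(-6) + (0.590169)(-345) = -210.73 m.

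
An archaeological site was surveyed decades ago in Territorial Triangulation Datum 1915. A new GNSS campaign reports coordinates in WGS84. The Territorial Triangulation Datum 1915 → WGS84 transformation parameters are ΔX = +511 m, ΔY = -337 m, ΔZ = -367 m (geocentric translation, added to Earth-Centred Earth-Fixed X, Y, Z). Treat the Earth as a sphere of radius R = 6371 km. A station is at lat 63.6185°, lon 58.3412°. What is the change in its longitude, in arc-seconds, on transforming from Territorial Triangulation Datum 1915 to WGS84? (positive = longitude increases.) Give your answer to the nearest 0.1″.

Δλ = -44.6″

sin φ = 0.895855, cos φ = 0.444346, sin λ = 0.851189, cos λ = 0.524860.
East component: ΔE = −sin λ·ΔX + cos λ·ΔY = −(0.851189)(511) + (0.524860)(-337) = -611.84 m.
1° of latitude spans πR/180 = 111195 m; at latitude φ, 1° of longitude spans that × cos φ = 49409.0 m, so Δλ = -611.84 / 49409.0 × 3600 = -44.579″.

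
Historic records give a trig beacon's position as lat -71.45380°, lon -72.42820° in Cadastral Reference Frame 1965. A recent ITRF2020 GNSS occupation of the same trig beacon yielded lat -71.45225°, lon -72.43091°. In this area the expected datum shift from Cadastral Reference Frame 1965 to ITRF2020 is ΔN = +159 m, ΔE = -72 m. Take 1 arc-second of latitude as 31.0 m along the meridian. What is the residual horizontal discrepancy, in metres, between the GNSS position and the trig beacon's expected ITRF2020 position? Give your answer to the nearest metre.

28 m

Observed coordinate differences: Δφ = +0.00155°, Δλ = -0.00271°.
Converting to metres (1° lat = 111600 m, cos φ = 0.318069): observed ΔN = 173.0 m, observed ΔE = -96.2 m.
Subtracting the expected shift leaves a residual of 173.0 − (159) = 14.0 m north and -96.2 − (-72) = -24.2 m east.
Residual distance = √(14.0² + (-24.2)²) = 27.9 m.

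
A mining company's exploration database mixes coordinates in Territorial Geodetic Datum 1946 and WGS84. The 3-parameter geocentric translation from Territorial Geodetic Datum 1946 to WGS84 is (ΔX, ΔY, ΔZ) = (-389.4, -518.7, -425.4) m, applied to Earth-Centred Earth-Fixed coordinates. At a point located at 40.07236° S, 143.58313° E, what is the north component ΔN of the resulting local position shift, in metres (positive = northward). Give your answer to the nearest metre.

At φ = -40.07236°, λ = 143.58313°: sin φ = -0.643755, cos φ = 0.765232, sin λ = 0.593656, cos λ = -0.804719.
ΔN = −sin φ cos λ·ΔX − sin φ sin λ·ΔY + cos φ·ΔZ = −(-0.643755)(-0.804719)(-389.4) − (-0.643755)(0.593656)(-518.7) + (0.765232)(-425.4) = -322.04 m.

ΔN = -322 m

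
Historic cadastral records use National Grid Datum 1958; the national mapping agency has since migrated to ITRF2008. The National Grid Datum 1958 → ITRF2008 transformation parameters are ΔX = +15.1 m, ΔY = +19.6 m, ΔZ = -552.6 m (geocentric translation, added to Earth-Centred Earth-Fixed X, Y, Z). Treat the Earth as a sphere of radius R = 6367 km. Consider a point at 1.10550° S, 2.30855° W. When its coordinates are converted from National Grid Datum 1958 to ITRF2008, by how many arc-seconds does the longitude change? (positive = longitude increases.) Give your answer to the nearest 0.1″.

sin φ = -0.019293, cos φ = 0.999814, sin λ = -0.040281, cos λ = 0.999188.
East component: ΔE = −sin λ·ΔX + cos λ·ΔY = −(-0.040281)(15.1) + (0.999188)(19.6) = 20.19 m.
1° of latitude spans πR/180 = 111125 m; at latitude φ, 1° of longitude spans that × cos φ = 111104.4 m, so Δλ = 20.19 / 111104.4 × 3600 = 0.654″.

Δλ = 0.7″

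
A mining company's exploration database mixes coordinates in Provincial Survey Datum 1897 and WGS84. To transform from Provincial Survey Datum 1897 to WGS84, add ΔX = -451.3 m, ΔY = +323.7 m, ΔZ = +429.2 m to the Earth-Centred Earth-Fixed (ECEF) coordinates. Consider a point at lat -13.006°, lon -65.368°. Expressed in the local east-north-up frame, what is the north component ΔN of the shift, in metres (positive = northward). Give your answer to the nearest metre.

ΔN = 310 m

At φ = -13.006°, λ = -65.368°: sin φ = -0.225053, cos φ = 0.974347, sin λ = -0.909003, cos λ = 0.416789.
ΔN = −sin φ cos λ·ΔX − sin φ sin λ·ΔY + cos φ·ΔZ = −(-0.225053)(0.416789)(-451.3) − (-0.225053)(-0.909003)(323.7) + (0.974347)(429.2) = 309.64 m.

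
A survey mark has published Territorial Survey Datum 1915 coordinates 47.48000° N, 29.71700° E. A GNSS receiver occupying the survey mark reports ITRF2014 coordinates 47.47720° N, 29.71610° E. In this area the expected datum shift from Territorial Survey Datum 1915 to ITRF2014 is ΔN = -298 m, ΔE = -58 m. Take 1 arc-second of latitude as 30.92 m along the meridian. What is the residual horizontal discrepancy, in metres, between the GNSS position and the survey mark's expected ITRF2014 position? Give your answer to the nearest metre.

Observed coordinate differences: Δφ = -0.00280°, Δλ = -0.00090°.
Converting to metres (1° lat = 111312 m, cos φ = 0.675848): observed ΔN = -311.7 m, observed ΔE = -67.7 m.
Subtracting the expected shift leaves a residual of -311.7 − (-298) = -13.7 m north and -67.7 − (-58) = -9.7 m east.
Residual distance = √((-13.7)² + (-9.7)²) = 16.8 m.

17 m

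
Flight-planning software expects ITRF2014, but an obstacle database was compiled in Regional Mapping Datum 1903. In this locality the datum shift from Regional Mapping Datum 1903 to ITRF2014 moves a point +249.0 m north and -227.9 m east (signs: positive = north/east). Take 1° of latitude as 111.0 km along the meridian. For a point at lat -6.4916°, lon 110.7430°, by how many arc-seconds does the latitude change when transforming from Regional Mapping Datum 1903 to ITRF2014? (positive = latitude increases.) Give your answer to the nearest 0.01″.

Δφ = 8.08″

1° of latitude = 111.0 km, so Δφ = 249.0 / 111000 = 0.0022432° = 8.076″.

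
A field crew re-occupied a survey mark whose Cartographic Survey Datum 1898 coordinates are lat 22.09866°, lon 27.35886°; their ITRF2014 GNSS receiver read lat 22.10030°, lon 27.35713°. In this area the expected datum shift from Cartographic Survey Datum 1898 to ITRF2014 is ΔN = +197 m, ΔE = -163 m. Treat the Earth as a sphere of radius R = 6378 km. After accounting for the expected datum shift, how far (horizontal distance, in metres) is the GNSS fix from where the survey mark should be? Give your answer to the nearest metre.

21 m

Observed coordinate differences: Δφ = +0.00164°, Δλ = -0.00173°.
Converting to metres (1° lat = 111317 m, cos φ = 0.926537): observed ΔN = 182.6 m, observed ΔE = -178.4 m.
Subtracting the expected shift leaves a residual of 182.6 − (197) = -14.4 m north and -178.4 − (-163) = -15.4 m east.
Residual distance = √((-14.4)² + (-15.4)²) = 21.1 m.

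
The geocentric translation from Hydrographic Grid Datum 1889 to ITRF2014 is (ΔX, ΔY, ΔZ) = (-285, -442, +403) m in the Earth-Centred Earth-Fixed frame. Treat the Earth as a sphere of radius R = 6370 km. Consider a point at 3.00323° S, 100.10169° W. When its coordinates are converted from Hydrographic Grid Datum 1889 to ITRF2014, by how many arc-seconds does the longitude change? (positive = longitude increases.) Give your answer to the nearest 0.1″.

Δλ = -6.6″

sin φ = -0.052392, cos φ = 0.998627, sin λ = -0.984498, cos λ = -0.175396.
East component: ΔE = −sin λ·ΔX + cos λ·ΔY = −(-0.984498)(-285) + (-0.175396)(-442) = -203.06 m.
1° of latitude spans πR/180 = 111177 m; at latitude φ, 1° of longitude spans that × cos φ = 111024.8 m, so Δλ = -203.06 / 111024.8 × 3600 = -6.584″.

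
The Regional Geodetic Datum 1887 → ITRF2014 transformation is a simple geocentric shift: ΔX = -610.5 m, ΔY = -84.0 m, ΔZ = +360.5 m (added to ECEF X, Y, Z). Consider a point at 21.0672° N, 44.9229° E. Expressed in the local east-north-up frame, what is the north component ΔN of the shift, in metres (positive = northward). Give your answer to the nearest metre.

The local north axis is (−sin φ cos λ, −sin φ sin λ, cos φ), giving ΔN = 155.385 + 21.322 + 336.404 = 513.11 m.

ΔN = 513 m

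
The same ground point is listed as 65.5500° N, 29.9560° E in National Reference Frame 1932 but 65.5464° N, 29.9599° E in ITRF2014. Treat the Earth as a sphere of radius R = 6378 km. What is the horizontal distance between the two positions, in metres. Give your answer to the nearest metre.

439 m

Δφ = 65.5464° − 65.5500° = -0.0036°; Δλ = 29.9599° − 29.9560° = +0.0039°.
1° along a meridian = πR/180 = 111317 m.
ΔN = Δφ × 111317 = -400.7 m; ΔE = Δλ × 111317 × cos(65.5500°) = +0.0039 × 111317 × 0.413899 = 179.7 m.
Distance = √(ΔE² + ΔN²) = √(179.7² + (-400.7)²) = 439.2 m.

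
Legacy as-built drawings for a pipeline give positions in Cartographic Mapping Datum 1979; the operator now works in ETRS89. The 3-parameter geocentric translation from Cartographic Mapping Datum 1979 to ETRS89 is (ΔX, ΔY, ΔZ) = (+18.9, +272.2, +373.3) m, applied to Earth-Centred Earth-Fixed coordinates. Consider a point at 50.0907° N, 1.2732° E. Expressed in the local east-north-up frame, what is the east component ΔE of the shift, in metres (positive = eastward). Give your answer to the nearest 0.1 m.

ΔE = 271.7 m

The local east axis at (φ, λ) is (−sin λ, cos λ, 0), so ΔE = −sin(1.2732°)·18.9 + cos(1.2732°)·272.2 = 271.71 m.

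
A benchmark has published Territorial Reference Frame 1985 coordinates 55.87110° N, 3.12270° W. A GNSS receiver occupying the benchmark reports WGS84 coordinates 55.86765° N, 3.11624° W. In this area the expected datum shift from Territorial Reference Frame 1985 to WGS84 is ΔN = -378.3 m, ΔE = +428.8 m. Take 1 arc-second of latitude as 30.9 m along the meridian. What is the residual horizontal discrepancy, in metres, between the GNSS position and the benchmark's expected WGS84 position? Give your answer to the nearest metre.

Observed coordinate differences: Δφ = -0.00345°, Δλ = +0.00646°.
Converting to metres (1° lat = 111240 m, cos φ = 0.561057): observed ΔN = -383.8 m, observed ΔE = 403.2 m.
Subtracting the expected shift leaves a residual of -383.8 − (-378.3) = -5.5 m north and 403.2 − (428.8) = -25.6 m east.
Residual distance = √((-5.5)² + (-25.6)²) = 26.2 m.

26 m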